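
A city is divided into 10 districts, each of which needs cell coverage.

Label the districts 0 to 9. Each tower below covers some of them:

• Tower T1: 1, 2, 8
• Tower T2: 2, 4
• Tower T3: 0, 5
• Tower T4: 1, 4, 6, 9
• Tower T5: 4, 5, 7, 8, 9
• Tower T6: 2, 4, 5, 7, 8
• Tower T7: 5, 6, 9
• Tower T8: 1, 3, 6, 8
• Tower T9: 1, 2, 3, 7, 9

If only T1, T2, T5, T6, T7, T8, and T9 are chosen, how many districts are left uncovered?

1

Union of T1, T2, T5, T6, T7, T8, T9 = {1, 2, 3, 4, 5, 6, 7, 8, 9}.
Not covered: 0 — 1 district.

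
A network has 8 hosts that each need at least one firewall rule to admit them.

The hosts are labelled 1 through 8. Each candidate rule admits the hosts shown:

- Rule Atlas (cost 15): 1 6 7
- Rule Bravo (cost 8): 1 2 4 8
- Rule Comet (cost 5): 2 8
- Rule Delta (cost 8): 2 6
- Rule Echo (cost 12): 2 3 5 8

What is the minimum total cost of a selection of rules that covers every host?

35

Atlas, Bravo, Echo together cover every host (Atlas ∪ Bravo ∪ Echo = {1, 2, 3, 4, 5, 6, 7, 8}); total cost 15 + 8 + 12 = 35.
No covering selection has total cost below 35.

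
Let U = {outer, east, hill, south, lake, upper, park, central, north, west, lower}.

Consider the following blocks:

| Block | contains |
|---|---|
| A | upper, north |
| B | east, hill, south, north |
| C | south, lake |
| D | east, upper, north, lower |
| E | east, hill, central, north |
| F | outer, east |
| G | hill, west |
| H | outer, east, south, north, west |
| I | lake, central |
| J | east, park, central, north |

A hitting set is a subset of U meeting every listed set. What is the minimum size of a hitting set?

Take T = {outer, hill, lake, north}. Each listed block contains at least one of these, so T is a hitting set of size 4.
The blocks A, F, G, I are pairwise disjoint, so any hitting set needs a separate point for each — at least 4. Hence 4 is optimal.

4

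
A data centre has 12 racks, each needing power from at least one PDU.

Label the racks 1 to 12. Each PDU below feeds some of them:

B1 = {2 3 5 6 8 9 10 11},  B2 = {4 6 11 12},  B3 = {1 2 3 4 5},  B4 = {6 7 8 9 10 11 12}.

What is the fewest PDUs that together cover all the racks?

Take {B3, B4}. Their union is {1, 2, 3, 4, 5, 6, 7, 8, 9, 10, 11, 12}, which is all 12 racks.
No single PDU has all 12 racks (the largest, B1, has 8), so 2 is optimal.

2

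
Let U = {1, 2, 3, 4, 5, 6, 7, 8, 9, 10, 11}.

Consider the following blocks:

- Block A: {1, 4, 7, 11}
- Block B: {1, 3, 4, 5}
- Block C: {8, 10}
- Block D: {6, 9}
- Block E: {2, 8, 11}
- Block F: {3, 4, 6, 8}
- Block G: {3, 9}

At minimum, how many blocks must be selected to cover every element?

5

Take {A, B, C, D, E}. Their union is {1, 2, 3, 4, 5, 6, 7, 8, 9, 10, 11}, which is all 11 elements.
No 4 of the 7 blocks cover everything (all 35 combinations miss at least one element), so 5 is optimal.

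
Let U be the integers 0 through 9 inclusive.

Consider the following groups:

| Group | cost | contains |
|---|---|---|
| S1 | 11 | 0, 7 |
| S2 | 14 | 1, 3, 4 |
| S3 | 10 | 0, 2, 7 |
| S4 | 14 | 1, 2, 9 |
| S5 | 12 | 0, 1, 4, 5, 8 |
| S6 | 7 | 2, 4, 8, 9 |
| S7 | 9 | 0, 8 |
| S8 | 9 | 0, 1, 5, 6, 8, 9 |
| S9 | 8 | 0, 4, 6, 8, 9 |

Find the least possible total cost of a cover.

33

S2, S3, S8 together cover every point (S2 ∪ S3 ∪ S8 = {0, 1, 2, 3, 4, 5, 6, 7, 8, 9}); total cost 14 + 10 + 9 = 33.
The greedy pick S8, S6, S3, S2 costs 40; no covering selection beats 33.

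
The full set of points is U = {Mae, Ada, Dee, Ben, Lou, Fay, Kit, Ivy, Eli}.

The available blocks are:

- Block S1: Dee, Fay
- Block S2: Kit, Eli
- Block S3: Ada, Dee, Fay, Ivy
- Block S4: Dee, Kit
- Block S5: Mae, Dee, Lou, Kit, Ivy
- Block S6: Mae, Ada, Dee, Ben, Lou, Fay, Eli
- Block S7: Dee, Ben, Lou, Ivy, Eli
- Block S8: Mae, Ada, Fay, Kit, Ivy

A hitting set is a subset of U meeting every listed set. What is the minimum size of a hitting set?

2

Take H = {Dee, Kit}. Each listed block contains at least one of these, so H is a hitting set of size 2.
The blocks S1, S2 are pairwise disjoint, so any hitting set needs a separate point for each — at least 2. Hence 2 is optimal.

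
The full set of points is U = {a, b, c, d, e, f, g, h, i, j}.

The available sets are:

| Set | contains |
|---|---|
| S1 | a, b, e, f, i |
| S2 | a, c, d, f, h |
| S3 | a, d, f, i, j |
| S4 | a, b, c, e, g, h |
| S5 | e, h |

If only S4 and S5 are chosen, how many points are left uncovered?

4

Union of S4, S5 = {a, b, c, e, g, h}.
Not covered: d, f, i, j — 4 points.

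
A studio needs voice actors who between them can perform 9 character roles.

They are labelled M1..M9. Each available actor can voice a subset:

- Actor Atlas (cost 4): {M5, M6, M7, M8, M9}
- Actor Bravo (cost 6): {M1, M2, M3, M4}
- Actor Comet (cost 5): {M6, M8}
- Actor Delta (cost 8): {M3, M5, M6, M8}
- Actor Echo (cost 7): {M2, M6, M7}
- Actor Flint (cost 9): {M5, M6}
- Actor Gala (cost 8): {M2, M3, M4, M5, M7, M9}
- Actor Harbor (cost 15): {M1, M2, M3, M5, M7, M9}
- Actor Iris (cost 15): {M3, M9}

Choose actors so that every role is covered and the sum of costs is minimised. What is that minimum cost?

10

Atlas, Bravo together cover every role (Atlas ∪ Bravo = {M1, M2, M3, M4, M5, M6, M7, M8, M9}); total cost 4 + 6 = 10.
No covering selection has total cost below 10.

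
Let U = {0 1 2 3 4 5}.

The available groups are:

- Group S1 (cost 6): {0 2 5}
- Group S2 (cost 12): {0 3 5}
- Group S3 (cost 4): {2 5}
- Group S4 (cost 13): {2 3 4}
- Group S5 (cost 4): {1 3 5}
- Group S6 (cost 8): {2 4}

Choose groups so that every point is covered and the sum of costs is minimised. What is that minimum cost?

18

S1, S5, S6 together cover every point (S1 ∪ S5 ∪ S6 = {0, 1, 2, 3, 4, 5}); total cost 6 + 4 + 8 = 18.
No covering selection has total cost below 18.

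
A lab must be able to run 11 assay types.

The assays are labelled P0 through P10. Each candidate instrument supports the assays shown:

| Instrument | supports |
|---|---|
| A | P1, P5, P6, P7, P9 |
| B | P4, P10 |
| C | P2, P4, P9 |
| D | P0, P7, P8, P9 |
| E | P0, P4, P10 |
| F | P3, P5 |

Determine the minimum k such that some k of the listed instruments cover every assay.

A and C and D and E and F together: A ∪ C ∪ D ∪ E ∪ F = {P0, P1, P2, P3, P4, P5, P6, P7, P8, P9, P10} — every assay is covered.
No 4 of the 6 instruments cover everything (all 15 combinations miss at least one assay), so 5 is optimal.

5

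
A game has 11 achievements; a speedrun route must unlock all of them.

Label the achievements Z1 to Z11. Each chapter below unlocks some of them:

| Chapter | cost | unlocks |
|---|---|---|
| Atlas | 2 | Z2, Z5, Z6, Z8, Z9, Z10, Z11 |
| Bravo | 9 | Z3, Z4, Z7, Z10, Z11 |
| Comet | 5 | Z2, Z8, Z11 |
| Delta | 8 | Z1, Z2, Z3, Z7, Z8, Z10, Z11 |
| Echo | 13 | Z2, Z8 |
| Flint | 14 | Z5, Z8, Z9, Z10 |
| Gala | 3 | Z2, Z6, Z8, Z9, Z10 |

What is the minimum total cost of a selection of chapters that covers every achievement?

Atlas, Bravo, Delta together cover every achievement (Atlas ∪ Bravo ∪ Delta = {Z1, Z2, Z3, Z4, Z5, Z6, Z7, Z8, Z9, Z10, Z11}); total cost 2 + 9 + 8 = 19.
No covering selection has total cost below 19.

19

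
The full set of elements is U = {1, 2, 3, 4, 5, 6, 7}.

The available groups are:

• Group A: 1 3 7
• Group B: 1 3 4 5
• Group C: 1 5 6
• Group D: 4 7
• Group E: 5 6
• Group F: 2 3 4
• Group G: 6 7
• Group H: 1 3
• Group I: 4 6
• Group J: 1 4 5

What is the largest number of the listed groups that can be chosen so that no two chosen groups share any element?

D, E, H are pairwise disjoint (D={4,7}; E={5,6}; H={1,3}).
Every remaining group overlaps one of these, and no 4 of the listed groups are pairwise disjoint, so 3 is the maximum.

3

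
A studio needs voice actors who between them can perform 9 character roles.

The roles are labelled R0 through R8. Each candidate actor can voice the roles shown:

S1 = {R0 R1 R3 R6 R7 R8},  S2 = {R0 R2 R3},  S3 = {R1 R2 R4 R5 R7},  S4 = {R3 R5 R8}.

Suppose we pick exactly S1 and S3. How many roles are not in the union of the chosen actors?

0

Union of S1, S3 = {R0, R1, R2, R3, R4, R5, R6, R7, R8} — that's every role, so 0 are uncovered.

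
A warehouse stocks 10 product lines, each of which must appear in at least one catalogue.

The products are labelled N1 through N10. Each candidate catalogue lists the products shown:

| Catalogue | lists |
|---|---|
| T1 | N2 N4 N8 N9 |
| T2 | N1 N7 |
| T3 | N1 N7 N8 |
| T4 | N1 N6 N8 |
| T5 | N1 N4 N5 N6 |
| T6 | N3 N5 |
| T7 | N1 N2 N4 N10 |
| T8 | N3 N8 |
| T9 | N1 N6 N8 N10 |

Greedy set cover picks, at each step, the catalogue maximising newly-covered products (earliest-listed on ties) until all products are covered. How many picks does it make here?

5

Greedy: pick T1 (covers 4 new) → pick T5 (covers 3 new) → pick T2 (covers 1 new) → pick T6 (covers 1 new) → pick T7 (covers 1 new). Total picks: 5.
(The true minimum cover uses only 4 catalogues, so greedy is not optimal here.)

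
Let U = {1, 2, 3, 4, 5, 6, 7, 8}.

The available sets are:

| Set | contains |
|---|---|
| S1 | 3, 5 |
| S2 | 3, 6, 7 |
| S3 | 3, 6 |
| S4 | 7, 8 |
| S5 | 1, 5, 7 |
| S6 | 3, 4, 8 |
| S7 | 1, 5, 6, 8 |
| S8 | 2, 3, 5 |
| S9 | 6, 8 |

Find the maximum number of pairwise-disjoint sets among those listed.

S1, S4 are pairwise disjoint (S1={3,5}; S4={7,8}).
Every remaining set overlaps one of these, and no 3 of the listed sets are pairwise disjoint, so 2 is the maximum.

2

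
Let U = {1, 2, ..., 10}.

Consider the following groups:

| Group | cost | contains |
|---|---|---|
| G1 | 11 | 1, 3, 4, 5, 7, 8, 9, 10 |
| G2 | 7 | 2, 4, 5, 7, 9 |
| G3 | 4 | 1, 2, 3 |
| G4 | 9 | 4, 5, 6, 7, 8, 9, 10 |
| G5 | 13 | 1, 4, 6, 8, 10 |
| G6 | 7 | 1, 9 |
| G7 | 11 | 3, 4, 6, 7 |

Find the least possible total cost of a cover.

G3, G4 together cover every item (G3 ∪ G4 = {1, 2, 3, 4, 5, 6, 7, 8, 9, 10}); total cost 4 + 9 = 13.
No covering selection has total cost below 13.

13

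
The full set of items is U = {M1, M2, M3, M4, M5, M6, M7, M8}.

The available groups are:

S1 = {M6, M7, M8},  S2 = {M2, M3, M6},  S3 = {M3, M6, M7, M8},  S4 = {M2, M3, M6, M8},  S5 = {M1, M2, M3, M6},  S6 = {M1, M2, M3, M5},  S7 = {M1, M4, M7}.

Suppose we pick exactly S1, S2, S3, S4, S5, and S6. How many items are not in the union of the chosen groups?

Union of S1, S2, S3, S4, S5, S6 = {M1, M2, M3, M5, M6, M7, M8}.
Not covered: M4 — 1 item.

1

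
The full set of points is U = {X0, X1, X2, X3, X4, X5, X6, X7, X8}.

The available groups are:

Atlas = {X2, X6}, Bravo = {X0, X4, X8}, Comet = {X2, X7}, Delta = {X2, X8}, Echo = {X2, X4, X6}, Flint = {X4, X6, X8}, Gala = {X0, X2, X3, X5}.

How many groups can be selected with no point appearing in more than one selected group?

2

Flint, Gala are pairwise disjoint (Flint={X4,X6,X8}; Gala={X0,X2,X3,X5}).
Every remaining group overlaps one of these, and no 3 of the listed groups are pairwise disjoint, so 2 is the maximum.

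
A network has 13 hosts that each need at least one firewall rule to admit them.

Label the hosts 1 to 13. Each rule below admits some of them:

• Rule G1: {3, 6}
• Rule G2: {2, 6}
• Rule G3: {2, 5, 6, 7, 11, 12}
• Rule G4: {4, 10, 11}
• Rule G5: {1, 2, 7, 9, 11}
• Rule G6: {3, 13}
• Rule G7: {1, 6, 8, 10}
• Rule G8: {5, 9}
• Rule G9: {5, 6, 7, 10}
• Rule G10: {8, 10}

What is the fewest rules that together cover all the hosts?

5

G3 and G4 and G5 and G6 and G7 together: G3 ∪ G4 ∪ G5 ∪ G6 ∪ G7 = {1, 2, 3, 4, 5, 6, 7, 8, 9, 10, 11, 12, 13} — every host is covered.
No 4 of the 10 rules cover everything (all 210 combinations miss at least one host), so 5 is optimal.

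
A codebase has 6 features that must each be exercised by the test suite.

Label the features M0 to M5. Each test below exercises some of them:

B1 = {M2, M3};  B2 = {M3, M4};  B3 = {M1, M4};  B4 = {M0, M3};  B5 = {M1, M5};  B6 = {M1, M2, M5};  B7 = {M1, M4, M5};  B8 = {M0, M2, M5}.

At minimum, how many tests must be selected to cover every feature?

Take {B2, B7, B8}. Their union is {M0, M1, M2, M3, M4, M5}, which is all 6 features.
No 2 of the 8 tests cover everything (all 28 combinations miss at least one feature), so 3 is optimal.

3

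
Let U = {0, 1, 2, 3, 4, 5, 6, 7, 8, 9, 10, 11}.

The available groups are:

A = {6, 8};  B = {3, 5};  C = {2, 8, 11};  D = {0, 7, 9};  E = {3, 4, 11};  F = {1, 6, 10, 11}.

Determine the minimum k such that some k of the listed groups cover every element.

B and C and D and E and F together: B ∪ C ∪ D ∪ E ∪ F = {0, 1, 2, 3, 4, 5, 6, 7, 8, 9, 10, 11} — every element is covered.
No 4 of the 6 groups cover everything (all 15 combinations miss at least one element), so 5 is optimal.

5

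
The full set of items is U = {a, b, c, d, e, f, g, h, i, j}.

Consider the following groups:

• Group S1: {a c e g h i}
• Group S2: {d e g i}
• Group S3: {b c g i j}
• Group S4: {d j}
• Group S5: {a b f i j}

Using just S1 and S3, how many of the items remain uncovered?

Union of S1, S3 = {a, b, c, e, g, h, i, j}.
Not covered: d, f — 2 items.

2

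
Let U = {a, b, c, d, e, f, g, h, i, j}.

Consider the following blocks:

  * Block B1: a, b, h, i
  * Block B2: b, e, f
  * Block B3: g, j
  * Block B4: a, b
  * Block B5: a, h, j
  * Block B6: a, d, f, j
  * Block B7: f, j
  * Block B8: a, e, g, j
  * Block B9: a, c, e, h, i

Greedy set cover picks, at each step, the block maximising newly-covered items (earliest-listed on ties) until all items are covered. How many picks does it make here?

4

Greedy: pick B9 (covers 5 new) → pick B6 (covers 3 new) → pick B1 (covers 1 new) → pick B3 (covers 1 new). Total picks: 4.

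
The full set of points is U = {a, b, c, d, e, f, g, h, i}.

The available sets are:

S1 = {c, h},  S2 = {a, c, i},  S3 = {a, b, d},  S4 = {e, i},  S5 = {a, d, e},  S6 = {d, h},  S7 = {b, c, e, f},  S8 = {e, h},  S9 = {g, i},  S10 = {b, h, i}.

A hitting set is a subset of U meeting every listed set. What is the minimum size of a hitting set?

The 4 points {a, c, h, i} hit every set.
No choice of 3 points meets every set, so 4 is the minimum.

4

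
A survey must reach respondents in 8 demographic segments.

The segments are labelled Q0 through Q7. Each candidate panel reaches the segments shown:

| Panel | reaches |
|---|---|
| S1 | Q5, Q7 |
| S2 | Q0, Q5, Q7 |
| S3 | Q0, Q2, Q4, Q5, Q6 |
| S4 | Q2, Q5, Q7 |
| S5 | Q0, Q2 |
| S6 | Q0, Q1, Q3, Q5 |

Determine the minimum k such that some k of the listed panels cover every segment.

Take {S3, S4, S6}. Their union is {Q0, Q1, Q2, Q3, Q4, Q5, Q6, Q7}, which is all 8 segments.
Only S6 contains Q1, so S6 is forced; the remaining 4 segments need at least 2 more panels (each remaining panel adds at most 3) — so at least 3 panels are needed, and 3 is optimal.

3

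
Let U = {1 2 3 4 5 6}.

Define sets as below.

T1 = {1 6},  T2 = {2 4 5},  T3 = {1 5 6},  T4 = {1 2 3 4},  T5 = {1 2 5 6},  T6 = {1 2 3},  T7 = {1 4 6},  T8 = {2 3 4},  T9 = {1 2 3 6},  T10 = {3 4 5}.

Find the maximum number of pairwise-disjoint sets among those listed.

2

T1, T10 are pairwise disjoint (T1={1,6}; T10={3,4,5}).
Every remaining set overlaps one of these, and no 3 of the listed sets are pairwise disjoint, so 2 is the maximum.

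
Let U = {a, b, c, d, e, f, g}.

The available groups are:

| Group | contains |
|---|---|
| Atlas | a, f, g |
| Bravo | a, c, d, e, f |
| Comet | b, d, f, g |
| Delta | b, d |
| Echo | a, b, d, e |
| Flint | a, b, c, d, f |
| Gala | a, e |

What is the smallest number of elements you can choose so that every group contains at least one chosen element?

H = {a, d} meets every group (each contains at least one member of H), and |H| = 2.
The groups Delta, Gala are pairwise disjoint, so any hitting set needs a separate element for each — at least 2. Hence 2 is optimal.

2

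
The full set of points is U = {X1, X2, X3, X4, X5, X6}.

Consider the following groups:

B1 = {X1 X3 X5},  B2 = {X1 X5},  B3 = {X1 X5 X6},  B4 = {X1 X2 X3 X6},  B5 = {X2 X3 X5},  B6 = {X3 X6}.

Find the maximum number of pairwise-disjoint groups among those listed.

2

B2, B6 are pairwise disjoint (B2={X1,X5}; B6={X3,X6}).
Every remaining group overlaps one of these, and no 3 of the listed groups are pairwise disjoint, so 2 is the maximum.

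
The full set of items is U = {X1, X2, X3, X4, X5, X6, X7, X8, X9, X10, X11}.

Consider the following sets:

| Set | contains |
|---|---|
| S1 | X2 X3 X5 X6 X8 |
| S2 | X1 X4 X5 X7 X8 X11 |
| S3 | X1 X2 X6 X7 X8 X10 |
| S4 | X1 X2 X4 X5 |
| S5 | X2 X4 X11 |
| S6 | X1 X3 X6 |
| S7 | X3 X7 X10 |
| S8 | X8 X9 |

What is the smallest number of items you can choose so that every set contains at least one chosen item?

Take H = {X3, X4, X8}. Each listed set contains at least one of these, so H is a hitting set of size 3.
The sets S4, S7, S8 are pairwise disjoint, so any hitting set needs a separate item for each — at least 3. Hence 3 is optimal.

3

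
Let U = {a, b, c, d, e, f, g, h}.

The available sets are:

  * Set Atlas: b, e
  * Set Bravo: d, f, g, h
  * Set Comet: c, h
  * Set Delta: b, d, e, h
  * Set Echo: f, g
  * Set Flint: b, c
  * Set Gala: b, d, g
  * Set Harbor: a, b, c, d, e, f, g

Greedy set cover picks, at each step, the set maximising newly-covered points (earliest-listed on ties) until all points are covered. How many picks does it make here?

Greedy: pick Harbor (covers 7 new) → pick Bravo (covers 1 new). Total picks: 2.

2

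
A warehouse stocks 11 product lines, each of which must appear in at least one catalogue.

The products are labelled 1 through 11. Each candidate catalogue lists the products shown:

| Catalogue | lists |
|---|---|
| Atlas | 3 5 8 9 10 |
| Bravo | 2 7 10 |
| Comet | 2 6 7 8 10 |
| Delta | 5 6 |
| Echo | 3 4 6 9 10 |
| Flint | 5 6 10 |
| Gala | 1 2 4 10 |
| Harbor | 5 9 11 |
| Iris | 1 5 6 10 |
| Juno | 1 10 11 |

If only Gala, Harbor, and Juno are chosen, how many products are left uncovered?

Union of Gala, Harbor, Juno = {1, 2, 4, 5, 9, 10, 11}.
Not covered: 3, 6, 7, 8 — 4 products.

4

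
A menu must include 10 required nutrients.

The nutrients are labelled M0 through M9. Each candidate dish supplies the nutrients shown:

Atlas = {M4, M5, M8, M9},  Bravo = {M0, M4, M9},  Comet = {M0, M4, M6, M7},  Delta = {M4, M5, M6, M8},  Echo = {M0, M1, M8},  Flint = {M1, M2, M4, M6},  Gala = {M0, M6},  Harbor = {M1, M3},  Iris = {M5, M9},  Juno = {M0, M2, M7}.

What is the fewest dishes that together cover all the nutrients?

Take {Atlas, Delta, Harbor, Juno}. Their union is {M0, M1, M2, M3, M4, M5, M6, M7, M8, M9}, which is all 10 nutrients.
No 3 of the 10 dishes cover everything (all 120 combinations miss at least one nutrient), so 4 is optimal.

4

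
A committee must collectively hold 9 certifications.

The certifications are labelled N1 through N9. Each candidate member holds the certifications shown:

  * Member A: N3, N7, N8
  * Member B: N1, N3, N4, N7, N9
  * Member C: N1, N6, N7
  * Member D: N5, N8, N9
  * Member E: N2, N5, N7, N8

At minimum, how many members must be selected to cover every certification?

Take {B, C, E}. Their union is {N1, N2, N3, N4, N5, N6, N7, N8, N9}, which is all 9 certifications.
Only E contains N2, so E is forced; the remaining 5 certifications need at least 2 more members (each remaining member adds at most 4) — so at least 3 members are needed, and 3 is optimal.

3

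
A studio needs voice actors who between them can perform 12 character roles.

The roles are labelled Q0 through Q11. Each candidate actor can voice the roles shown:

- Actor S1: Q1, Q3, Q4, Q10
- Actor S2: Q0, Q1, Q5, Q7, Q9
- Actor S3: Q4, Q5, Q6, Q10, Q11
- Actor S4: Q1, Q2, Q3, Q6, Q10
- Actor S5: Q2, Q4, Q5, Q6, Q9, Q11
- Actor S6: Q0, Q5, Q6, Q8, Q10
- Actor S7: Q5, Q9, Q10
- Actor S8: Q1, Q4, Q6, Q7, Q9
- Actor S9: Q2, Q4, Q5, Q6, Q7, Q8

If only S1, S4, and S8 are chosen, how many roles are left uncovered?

Union of S1, S4, S8 = {Q1, Q2, Q3, Q4, Q6, Q7, Q9, Q10}.
Not covered: Q0, Q5, Q8, Q11 — 4 roles.

4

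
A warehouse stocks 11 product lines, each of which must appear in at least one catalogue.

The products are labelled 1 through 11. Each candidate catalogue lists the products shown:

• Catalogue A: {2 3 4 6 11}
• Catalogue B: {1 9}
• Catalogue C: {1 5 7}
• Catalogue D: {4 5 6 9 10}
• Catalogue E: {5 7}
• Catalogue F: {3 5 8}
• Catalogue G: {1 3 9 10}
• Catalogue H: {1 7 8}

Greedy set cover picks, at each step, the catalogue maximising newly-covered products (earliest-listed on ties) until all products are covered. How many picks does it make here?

Greedy: pick A (covers 5 new) → pick C (covers 3 new) → pick D (covers 2 new) → pick F (covers 1 new). Total picks: 4.
(The true minimum cover uses only 3 catalogues, so greedy is not optimal here.)

4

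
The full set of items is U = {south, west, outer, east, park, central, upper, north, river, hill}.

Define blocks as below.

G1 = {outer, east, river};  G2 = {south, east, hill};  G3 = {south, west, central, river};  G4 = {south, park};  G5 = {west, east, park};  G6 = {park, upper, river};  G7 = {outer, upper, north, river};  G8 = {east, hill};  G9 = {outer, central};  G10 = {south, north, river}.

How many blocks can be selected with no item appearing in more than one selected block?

G5, G9, G10 are pairwise disjoint (G5={west,east,park}; G9={outer,central}; G10={south,north,river}).
Every remaining block overlaps one of these, and no 4 of the listed blocks are pairwise disjoint, so 3 is the maximum.

3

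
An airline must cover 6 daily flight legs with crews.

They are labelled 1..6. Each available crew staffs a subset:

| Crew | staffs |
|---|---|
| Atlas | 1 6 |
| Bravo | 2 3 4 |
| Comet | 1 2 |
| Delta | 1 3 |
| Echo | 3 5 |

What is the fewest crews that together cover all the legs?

3

Take {Atlas, Bravo, Echo}. Their union is {1, 2, 3, 4, 5, 6}, which is all 6 legs.
Only Bravo contains 4, so Bravo is forced; the remaining 3 legs need at least 2 more crews (each remaining crew adds at most 2) — so at least 3 crews are needed, and 3 is optimal.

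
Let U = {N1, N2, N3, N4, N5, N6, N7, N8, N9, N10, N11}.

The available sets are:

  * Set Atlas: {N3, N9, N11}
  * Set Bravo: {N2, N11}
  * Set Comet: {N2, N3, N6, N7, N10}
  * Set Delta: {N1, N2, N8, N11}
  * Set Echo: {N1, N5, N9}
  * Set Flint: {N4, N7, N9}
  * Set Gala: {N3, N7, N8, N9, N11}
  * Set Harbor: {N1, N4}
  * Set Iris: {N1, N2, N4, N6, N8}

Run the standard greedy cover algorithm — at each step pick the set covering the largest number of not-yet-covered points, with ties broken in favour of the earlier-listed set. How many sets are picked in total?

4

Greedy: pick Comet (covers 5 new) → pick Delta (covers 3 new) → pick Echo (covers 2 new) → pick Flint (covers 1 new). Total picks: 4.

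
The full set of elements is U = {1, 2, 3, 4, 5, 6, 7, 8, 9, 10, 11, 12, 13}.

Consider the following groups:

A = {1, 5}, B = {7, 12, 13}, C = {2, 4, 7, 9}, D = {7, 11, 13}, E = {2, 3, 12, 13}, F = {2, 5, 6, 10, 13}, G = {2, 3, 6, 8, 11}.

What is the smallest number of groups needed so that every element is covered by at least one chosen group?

5

A, B, C, F, and G cover everything between them: the union {1, 2, 3, 4, 5, 6, 7, 8, 9, 10, 11, 12, 13} is all of U.
No 4 of the 7 groups cover everything (all 35 combinations miss at least one element), so 5 is optimal.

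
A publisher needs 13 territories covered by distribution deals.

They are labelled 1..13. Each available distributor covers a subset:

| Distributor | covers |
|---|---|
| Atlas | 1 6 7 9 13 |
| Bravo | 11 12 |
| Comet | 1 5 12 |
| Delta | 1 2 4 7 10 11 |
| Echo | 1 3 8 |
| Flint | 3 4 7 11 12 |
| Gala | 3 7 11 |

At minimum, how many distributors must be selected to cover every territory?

4

Take {Atlas, Comet, Delta, Echo}. Their union is {1, 2, 3, 4, 5, 6, 7, 8, 9, 10, 11, 12, 13}, which is all 13 territories.
Only Delta contains 2, so Delta is forced; the remaining 7 territories need at least 3 more distributors (each remaining distributor adds at most 3) — so at least 4 distributors are needed, and 4 is optimal.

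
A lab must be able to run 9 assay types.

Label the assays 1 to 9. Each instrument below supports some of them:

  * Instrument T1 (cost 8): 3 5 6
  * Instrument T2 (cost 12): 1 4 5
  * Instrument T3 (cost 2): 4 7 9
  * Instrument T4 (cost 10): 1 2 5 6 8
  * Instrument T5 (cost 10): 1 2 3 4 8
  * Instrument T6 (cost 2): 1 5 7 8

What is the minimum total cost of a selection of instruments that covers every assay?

20

T1, T3, T5 together cover every assay (T1 ∪ T3 ∪ T5 = {1, 2, 3, 4, 5, 6, 7, 8, 9}); total cost 8 + 2 + 10 = 20.
The greedy pick T6, T3, T1, T4 costs 22; no covering selection beats 20.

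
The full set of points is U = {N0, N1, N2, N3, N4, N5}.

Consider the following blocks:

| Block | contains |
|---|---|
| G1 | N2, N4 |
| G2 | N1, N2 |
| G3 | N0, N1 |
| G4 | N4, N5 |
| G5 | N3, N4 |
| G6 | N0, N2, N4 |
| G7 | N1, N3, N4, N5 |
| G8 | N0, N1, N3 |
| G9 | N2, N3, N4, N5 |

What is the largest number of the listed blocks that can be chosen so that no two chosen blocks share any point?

2

G3, G5 are pairwise disjoint (G3={N0,N1}; G5={N3,N4}).
Every remaining block overlaps one of these, and no 3 of the listed blocks are pairwise disjoint, so 2 is the maximum.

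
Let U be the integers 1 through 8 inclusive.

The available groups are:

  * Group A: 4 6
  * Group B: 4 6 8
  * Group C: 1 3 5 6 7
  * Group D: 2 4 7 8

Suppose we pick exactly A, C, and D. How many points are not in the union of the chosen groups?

0

Union of A, C, D = {1, 2, 3, 4, 5, 6, 7, 8} — that's every point, so 0 are uncovered.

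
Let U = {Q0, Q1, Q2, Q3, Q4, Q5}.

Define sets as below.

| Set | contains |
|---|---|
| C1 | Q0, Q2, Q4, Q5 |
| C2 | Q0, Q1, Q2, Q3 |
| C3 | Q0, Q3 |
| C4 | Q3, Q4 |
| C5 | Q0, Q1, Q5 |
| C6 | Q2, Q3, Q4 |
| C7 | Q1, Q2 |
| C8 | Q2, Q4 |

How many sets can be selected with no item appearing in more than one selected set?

C5, C6 are pairwise disjoint (C5={Q0,Q1,Q5}; C6={Q2,Q3,Q4}).
Every remaining set overlaps one of these, and no 3 of the listed sets are pairwise disjoint, so 2 is the maximum.

2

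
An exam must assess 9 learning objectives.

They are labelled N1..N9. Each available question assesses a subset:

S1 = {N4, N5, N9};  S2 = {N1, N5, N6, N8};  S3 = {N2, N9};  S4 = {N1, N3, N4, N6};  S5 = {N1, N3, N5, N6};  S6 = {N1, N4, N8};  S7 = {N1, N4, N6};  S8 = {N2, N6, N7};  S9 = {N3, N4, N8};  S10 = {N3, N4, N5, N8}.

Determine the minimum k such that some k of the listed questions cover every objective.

4

S1 and S2 and S8 and S9 together: S1 ∪ S2 ∪ S8 ∪ S9 = {N1, N2, N3, N4, N5, N6, N7, N8, N9} — every objective is covered.
No 3 of the 10 questions cover everything (all 120 combinations miss at least one objective), so 4 is optimal.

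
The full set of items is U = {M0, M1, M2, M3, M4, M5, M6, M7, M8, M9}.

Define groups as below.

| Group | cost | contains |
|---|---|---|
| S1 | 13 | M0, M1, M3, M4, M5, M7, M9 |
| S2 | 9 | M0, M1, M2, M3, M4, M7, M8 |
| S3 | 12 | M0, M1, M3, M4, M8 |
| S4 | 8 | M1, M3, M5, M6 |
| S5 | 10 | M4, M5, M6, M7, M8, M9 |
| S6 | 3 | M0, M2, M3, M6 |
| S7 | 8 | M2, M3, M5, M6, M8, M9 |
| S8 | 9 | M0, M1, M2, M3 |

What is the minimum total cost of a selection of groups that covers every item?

17

S2, S7 together cover every item (S2 ∪ S7 = {M0, M1, M2, M3, M4, M5, M6, M7, M8, M9}); total cost 9 + 8 = 17.
The greedy pick S6, S5, S4 costs 21; no covering selection beats 17.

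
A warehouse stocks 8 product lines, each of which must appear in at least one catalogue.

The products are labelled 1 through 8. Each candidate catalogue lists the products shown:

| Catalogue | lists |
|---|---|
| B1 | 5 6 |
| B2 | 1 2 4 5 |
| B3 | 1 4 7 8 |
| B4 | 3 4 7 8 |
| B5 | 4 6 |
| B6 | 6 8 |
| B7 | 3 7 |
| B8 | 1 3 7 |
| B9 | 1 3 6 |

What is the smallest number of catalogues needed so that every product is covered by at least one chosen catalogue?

Take {B2, B4, B9}. Their union is {1, 2, 3, 4, 5, 6, 7, 8}, which is all 8 products.
Only B2 contains 2, so B2 is forced; the remaining 4 products need at least 2 more catalogues (each remaining catalogue adds at most 3) — so at least 3 catalogues are needed, and 3 is optimal.

3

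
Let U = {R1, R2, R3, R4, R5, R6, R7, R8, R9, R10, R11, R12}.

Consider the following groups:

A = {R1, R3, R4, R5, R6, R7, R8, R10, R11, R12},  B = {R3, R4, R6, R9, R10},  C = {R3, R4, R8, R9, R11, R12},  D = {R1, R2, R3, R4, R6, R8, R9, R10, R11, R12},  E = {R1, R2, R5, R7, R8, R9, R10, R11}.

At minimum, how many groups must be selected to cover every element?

A and D together: A ∪ D = {R1, R2, R3, R4, R5, R6, R7, R8, R9, R10, R11, R12} — every element is covered.
No single group has all 12 elements (the largest, A, has 10), so 2 is optimal.

2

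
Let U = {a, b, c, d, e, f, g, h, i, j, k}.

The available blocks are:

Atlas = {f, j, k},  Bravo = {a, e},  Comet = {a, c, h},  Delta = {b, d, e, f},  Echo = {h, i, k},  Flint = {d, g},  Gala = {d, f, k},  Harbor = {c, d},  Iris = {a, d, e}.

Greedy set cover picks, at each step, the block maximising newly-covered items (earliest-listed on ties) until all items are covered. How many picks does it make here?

5

Greedy: pick Delta (covers 4 new) → pick Comet (covers 3 new) → pick Atlas (covers 2 new) → pick Echo (covers 1 new) → pick Flint (covers 1 new). Total picks: 5.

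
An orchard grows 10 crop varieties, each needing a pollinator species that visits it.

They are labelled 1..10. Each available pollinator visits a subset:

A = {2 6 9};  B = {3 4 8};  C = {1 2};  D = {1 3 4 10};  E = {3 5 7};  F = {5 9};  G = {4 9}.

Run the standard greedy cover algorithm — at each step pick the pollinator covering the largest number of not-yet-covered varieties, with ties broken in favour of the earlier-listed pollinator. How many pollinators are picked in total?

Greedy: pick D (covers 4 new) → pick A (covers 3 new) → pick E (covers 2 new) → pick B (covers 1 new). Total picks: 4.

4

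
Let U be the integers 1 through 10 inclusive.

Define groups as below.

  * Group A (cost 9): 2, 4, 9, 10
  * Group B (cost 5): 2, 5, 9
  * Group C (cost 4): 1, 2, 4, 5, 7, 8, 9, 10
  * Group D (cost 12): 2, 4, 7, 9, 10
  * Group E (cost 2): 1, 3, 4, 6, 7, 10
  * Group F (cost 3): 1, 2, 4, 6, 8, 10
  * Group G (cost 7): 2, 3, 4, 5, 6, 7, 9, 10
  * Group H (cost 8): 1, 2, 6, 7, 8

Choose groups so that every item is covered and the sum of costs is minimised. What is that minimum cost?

6

C, E together cover every item (C ∪ E = {1, 2, 3, 4, 5, 6, 7, 8, 9, 10}); total cost 4 + 2 = 6.
No covering selection has total cost below 6.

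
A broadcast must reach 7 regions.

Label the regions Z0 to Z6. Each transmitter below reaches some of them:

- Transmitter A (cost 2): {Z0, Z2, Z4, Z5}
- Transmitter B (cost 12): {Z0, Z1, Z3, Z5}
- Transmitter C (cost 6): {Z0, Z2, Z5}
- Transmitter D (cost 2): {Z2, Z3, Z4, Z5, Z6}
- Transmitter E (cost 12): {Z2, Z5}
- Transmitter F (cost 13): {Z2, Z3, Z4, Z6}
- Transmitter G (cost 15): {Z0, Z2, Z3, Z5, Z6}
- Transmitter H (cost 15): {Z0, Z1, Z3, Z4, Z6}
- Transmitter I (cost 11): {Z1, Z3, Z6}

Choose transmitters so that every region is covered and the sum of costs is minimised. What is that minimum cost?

13

A, I together cover every region (A ∪ I = {Z0, Z1, Z2, Z3, Z4, Z5, Z6}); total cost 2 + 11 = 13.
The greedy pick D, A, I costs 15; no covering selection beats 13.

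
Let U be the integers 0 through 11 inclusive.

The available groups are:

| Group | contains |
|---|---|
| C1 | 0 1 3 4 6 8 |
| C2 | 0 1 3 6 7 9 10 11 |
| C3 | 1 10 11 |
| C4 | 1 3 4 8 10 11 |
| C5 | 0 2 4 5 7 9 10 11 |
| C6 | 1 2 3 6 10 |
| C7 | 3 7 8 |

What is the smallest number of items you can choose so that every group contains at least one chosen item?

2

H = {3, 11} meets every group (each contains at least one member of H), and |H| = 2.
The groups C3, C7 are pairwise disjoint, so any hitting set needs a separate item for each — at least 2. Hence 2 is optimal.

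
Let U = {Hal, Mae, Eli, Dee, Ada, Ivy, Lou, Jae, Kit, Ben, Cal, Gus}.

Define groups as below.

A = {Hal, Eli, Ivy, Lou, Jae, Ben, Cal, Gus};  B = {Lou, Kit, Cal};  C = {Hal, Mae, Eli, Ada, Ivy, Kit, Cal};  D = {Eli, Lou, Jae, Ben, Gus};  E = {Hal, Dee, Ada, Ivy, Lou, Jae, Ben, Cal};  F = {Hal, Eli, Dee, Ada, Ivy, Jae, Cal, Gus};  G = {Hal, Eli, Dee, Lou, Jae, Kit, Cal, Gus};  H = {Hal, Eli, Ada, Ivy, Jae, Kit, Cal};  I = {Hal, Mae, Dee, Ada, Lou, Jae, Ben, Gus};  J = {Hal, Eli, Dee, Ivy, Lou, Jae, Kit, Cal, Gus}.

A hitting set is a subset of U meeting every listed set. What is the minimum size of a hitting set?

T = {Ada, Lou} meets every group (each contains at least one member of T), and |T| = 2.
No single element lies in every group, so at least 2 are needed and 2 is optimal.

2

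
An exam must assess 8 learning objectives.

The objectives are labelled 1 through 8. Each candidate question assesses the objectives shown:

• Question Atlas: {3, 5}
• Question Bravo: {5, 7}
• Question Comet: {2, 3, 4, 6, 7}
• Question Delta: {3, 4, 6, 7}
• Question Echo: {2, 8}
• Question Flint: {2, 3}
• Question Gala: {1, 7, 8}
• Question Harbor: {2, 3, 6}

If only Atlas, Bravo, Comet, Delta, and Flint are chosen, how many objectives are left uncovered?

2

Union of Atlas, Bravo, Comet, Delta, Flint = {2, 3, 4, 5, 6, 7}.
Not covered: 1, 8 — 2 objectives.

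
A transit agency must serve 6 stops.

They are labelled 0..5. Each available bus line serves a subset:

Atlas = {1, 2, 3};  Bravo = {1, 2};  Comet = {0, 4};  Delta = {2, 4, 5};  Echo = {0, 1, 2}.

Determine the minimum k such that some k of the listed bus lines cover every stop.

Atlas and Comet and Delta together: Atlas ∪ Comet ∪ Delta = {0, 1, 2, 3, 4, 5} — every stop is covered.
Only Atlas contains 3, so Atlas is forced; the remaining 3 stops need at least 2 more bus lines (each remaining bus line adds at most 2) — so at least 3 bus lines are needed, and 3 is optimal.

3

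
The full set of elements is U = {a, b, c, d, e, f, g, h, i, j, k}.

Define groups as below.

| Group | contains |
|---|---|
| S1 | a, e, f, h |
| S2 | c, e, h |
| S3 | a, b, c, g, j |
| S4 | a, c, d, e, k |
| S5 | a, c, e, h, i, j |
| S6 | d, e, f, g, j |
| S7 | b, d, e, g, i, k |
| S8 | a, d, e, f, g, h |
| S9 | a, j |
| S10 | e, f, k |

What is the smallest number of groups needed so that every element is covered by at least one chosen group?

3

S1 and S3 and S7 together: S1 ∪ S3 ∪ S7 = {a, b, c, d, e, f, g, h, i, j, k} — every element is covered.
No 2 of the 10 groups cover everything (all 45 combinations miss at least one element), so 3 is optimal.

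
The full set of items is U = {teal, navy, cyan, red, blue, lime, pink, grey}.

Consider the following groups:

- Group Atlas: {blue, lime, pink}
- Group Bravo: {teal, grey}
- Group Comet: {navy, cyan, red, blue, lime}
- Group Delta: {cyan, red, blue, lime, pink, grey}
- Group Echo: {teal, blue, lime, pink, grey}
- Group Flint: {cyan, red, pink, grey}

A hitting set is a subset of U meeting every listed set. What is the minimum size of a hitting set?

2

H = {blue, grey} meets every group (each contains at least one member of H), and |H| = 2.
The groups Atlas, Bravo are pairwise disjoint, so any hitting set needs a separate item for each — at least 2. Hence 2 is optimal.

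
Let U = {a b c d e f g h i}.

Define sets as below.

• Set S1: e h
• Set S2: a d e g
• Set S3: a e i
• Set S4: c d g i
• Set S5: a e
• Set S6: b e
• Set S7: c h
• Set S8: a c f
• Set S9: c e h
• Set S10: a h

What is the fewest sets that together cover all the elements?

4

Take {S4, S6, S7, S8}. Their union is {a, b, c, d, e, f, g, h, i}, which is all 9 elements.
No 3 of the 10 sets cover everything (all 120 combinations miss at least one element), so 4 is optimal.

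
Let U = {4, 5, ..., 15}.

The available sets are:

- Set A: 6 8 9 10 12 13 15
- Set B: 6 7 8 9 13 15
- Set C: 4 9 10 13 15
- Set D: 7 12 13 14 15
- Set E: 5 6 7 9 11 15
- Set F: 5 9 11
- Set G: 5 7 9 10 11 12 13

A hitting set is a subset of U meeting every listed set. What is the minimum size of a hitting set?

H = {9, 14} meets every set (each contains at least one member of H), and |H| = 2.
The sets D, F are pairwise disjoint, so any hitting set needs a separate item for each — at least 2. Hence 2 is optimal.

2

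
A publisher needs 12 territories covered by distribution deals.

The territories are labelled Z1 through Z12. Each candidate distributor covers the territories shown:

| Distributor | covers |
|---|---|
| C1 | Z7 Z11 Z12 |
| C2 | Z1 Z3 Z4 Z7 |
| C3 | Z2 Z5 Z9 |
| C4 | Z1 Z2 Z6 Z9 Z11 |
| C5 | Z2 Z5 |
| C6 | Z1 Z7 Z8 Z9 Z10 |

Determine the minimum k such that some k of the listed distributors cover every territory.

5

C1 and C2 and C3 and C4 and C6 together: C1 ∪ C2 ∪ C3 ∪ C4 ∪ C6 = {Z1, Z2, Z3, Z4, Z5, Z6, Z7, Z8, Z9, Z10, Z11, Z12} — every territory is covered.
No 4 of the 6 distributors cover everything (all 15 combinations miss at least one territory), so 5 is optimal.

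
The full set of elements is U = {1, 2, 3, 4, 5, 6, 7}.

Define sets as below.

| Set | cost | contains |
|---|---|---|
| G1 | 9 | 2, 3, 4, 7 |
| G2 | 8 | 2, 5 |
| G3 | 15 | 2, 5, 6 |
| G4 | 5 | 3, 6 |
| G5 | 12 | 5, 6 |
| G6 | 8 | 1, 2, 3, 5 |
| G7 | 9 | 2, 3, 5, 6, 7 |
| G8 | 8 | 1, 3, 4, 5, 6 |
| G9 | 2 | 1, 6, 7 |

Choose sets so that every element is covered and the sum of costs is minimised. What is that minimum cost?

G1, G8 together cover every element (G1 ∪ G8 = {1, 2, 3, 4, 5, 6, 7}); total cost 9 + 8 = 17.
The greedy pick G9, G6, G8 costs 18; no covering selection beats 17.

17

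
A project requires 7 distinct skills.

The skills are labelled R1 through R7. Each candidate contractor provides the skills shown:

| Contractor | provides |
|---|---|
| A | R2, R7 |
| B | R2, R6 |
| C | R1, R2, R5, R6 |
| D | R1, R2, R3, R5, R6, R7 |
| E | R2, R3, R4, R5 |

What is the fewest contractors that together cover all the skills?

2

D and E together: D ∪ E = {R1, R2, R3, R4, R5, R6, R7} — every skill is covered.
No single contractor has all 7 skills (the largest, D, has 6), so 2 is optimal.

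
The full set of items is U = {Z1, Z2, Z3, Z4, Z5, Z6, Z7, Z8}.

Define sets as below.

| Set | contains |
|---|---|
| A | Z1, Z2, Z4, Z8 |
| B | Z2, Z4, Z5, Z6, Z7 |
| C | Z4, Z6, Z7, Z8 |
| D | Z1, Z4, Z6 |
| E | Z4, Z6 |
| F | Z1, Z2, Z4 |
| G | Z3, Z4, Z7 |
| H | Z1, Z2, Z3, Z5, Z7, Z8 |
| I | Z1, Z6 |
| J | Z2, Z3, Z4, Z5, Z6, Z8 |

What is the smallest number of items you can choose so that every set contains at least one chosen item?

2

T = {Z1, Z4} meets every set (each contains at least one member of T), and |T| = 2.
The sets E, H are pairwise disjoint, so any hitting set needs a separate item for each — at least 2. Hence 2 is optimal.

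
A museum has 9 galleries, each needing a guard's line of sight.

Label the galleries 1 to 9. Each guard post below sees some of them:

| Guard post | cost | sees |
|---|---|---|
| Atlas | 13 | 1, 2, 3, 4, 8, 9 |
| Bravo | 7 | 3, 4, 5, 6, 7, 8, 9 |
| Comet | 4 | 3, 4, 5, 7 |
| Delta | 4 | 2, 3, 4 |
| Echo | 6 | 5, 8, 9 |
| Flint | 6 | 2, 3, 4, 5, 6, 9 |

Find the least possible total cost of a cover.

20

Atlas, Bravo together cover every gallery (Atlas ∪ Bravo = {1, 2, 3, 4, 5, 6, 7, 8, 9}); total cost 13 + 7 = 20.
The greedy pick Bravo, Delta, Atlas costs 24; no covering selection beats 20.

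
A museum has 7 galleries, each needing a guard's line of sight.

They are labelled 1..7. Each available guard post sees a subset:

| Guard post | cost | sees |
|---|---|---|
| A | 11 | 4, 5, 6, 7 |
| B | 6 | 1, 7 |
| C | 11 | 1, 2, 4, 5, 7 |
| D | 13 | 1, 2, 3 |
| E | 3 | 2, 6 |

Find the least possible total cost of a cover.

24

A, D together cover every gallery (A ∪ D = {1, 2, 3, 4, 5, 6, 7}); total cost 11 + 13 = 24.
The greedy pick E, C, D costs 27; no covering selection beats 24.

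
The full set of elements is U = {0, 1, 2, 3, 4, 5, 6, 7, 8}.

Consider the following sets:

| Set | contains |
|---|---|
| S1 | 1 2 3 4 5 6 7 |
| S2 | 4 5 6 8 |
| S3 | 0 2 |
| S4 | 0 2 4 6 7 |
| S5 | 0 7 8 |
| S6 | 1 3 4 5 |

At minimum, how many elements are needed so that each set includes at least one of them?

2

H = {0, 5} meets every set (each contains at least one member of H), and |H| = 2.
The sets S5, S6 are pairwise disjoint, so any hitting set needs a separate element for each — at least 2. Hence 2 is optimal.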